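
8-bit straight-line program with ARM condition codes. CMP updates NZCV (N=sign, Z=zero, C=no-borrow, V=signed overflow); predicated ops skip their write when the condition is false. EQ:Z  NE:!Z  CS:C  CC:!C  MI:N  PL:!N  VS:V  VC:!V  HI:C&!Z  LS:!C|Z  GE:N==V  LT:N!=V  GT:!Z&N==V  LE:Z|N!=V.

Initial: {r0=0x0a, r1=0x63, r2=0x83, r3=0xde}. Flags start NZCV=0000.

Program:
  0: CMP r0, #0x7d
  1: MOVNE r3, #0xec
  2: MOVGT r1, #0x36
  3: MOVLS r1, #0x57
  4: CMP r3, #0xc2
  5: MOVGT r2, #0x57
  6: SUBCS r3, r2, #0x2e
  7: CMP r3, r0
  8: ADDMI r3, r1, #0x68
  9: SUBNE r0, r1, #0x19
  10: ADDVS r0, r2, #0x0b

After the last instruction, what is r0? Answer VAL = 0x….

0: ✓ CMP  NZCV=1000
1: ✓ MOVNE  r3←0xec
2: · MOVGT
3: ✓ MOVLS  r1←0x57
4: ✓ CMP  NZCV=0010
5: ✓ MOVGT  r2←0x57
6: ✓ SUBCS  r3←0x29
7: ✓ CMP  NZCV=0010
8: · ADDMI
9: ✓ SUBNE  r0←0x3e
10: · ADDVS

VAL = 0x3e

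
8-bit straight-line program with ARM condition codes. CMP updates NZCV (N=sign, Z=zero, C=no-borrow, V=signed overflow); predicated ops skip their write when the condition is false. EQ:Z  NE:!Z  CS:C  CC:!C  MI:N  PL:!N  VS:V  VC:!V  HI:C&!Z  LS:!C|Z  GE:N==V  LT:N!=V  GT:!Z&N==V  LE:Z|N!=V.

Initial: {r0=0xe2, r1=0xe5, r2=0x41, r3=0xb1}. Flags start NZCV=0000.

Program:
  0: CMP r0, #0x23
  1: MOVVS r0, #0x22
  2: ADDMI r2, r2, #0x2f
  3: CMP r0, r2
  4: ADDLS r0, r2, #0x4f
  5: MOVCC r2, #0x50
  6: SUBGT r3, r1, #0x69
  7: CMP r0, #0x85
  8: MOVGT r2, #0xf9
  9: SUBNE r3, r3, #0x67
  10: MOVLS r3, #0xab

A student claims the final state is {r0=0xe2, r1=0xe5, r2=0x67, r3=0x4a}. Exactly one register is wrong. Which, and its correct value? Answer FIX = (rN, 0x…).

FIX = (r2, 0xf9)

0: ✓ CMP  NZCV=1010
1: · MOVVS
2: ✓ ADDMI  r2←0x70
3: ✓ CMP  NZCV=0011
4: · ADDLS
5: · MOVCC
6: · SUBGT
7: ✓ CMP  NZCV=0010
8: ✓ MOVGT  r2←0xf9
9: ✓ SUBNE  r3←0x4a
10: · MOVLS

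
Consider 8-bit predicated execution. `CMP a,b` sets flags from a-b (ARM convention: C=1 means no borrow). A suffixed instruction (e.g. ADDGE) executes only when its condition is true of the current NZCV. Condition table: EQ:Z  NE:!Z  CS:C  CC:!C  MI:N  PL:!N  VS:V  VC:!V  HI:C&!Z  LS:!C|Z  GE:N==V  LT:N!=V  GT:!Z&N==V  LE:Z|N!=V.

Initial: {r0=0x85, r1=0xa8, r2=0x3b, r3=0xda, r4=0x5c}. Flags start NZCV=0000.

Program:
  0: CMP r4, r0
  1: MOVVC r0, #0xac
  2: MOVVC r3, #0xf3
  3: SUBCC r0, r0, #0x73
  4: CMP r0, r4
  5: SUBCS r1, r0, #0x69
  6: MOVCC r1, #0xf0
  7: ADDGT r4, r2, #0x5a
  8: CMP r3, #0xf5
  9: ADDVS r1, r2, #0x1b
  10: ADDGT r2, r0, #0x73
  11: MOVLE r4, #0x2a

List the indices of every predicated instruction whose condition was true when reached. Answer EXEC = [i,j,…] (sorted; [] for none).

EXEC = [3,6,11]

0: ✓ CMP  NZCV=1001
1: · MOVVC
2: · MOVVC
3: ✓ SUBCC  r0←0x12
4: ✓ CMP  NZCV=1000
5: · SUBCS
6: ✓ MOVCC  r1←0xf0
7: · ADDGT
8: ✓ CMP  NZCV=1000
9: · ADDVS
10: · ADDGT
11: ✓ MOVLE  r4←0x2a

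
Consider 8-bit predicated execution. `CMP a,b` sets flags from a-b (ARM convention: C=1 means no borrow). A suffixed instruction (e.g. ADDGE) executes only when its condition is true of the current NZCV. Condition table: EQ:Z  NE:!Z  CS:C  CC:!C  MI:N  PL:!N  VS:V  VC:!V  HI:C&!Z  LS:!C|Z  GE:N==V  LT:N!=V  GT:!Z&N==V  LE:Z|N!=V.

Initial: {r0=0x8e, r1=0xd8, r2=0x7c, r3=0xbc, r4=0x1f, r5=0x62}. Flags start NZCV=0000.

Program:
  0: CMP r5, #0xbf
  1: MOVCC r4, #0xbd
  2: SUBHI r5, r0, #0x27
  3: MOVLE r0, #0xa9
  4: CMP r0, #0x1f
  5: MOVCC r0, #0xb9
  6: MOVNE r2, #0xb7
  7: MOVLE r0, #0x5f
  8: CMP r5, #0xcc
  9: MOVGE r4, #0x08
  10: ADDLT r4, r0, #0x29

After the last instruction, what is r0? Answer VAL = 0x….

VAL = 0x5f

[0] flags=1001 → (cmp)
[1] flags=1001 CC?T → r4=0xbd
[2] flags=1001 HI?F → skip
[3] flags=1001 LE?F → skip
[4] flags=0011 → (cmp)
[5] flags=0011 CC?F → skip
[6] flags=0011 NE?T → r2=0xb7
[7] flags=0011 LE?T → r0=0x5f
[8] flags=1001 → (cmp)
[9] flags=1001 GE?T → r4=0x08
[10] flags=1001 LT?F → skip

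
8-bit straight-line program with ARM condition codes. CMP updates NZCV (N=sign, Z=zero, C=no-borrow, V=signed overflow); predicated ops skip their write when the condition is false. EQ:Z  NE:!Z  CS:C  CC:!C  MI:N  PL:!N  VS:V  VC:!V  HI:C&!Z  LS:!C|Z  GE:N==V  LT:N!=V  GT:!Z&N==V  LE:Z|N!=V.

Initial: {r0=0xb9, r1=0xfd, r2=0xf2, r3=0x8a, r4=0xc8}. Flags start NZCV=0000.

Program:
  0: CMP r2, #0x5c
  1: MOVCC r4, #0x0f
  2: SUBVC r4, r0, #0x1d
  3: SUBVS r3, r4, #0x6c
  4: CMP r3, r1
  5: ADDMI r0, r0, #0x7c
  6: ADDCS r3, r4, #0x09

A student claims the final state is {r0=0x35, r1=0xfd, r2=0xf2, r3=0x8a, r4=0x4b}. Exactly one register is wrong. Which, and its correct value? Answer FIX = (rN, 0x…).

FIX = (r4, 0x9c)

0: ✓ CMP  NZCV=1010
1: · MOVCC
2: ✓ SUBVC  r4←0x9c
3: · SUBVS
4: ✓ CMP  NZCV=1000
5: ✓ ADDMI  r0←0x35
6: · ADDCS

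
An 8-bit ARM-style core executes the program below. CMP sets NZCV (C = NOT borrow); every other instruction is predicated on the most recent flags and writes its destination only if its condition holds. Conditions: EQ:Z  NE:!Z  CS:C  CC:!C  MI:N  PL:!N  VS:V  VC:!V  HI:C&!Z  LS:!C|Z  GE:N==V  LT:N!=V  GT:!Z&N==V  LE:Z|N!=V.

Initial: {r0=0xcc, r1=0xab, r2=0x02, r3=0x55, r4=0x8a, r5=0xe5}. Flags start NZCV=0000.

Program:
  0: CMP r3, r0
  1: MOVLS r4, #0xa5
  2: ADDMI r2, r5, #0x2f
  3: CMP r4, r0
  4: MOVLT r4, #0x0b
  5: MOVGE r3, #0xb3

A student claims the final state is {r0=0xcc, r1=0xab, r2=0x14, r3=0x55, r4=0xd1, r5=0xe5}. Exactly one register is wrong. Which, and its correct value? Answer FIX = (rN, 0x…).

[0] flags=1001 → (cmp)
[1] flags=1001 LS?T → r4=0xa5
[2] flags=1001 MI?T → r2=0x14
[3] flags=1000 → (cmp)
[4] flags=1000 LT?T → r4=0x0b
[5] flags=1000 GE?F → skip

FIX = (r4, 0x0b)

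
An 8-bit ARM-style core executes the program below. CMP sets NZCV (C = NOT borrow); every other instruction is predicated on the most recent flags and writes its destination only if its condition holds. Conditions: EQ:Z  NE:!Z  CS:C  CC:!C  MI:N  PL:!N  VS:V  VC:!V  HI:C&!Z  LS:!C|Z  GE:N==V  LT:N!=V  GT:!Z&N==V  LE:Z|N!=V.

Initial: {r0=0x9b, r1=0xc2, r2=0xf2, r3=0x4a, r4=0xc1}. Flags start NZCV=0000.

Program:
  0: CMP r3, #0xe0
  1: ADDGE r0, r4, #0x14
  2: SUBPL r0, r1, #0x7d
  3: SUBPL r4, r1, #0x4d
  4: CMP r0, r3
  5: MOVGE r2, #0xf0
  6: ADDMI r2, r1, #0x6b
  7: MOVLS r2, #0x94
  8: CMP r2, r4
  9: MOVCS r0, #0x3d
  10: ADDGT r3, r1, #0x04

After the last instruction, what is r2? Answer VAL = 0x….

VAL = 0x94

0: ✓ CMP  NZCV=0000
1: ✓ ADDGE  r0←0xd5
2: ✓ SUBPL  r0←0x45
3: ✓ SUBPL  r4←0x75
4: ✓ CMP  NZCV=1000
5: · MOVGE
6: ✓ ADDMI  r2←0x2d
7: ✓ MOVLS  r2←0x94
8: ✓ CMP  NZCV=0011
9: ✓ MOVCS  r0←0x3d
10: · ADDGT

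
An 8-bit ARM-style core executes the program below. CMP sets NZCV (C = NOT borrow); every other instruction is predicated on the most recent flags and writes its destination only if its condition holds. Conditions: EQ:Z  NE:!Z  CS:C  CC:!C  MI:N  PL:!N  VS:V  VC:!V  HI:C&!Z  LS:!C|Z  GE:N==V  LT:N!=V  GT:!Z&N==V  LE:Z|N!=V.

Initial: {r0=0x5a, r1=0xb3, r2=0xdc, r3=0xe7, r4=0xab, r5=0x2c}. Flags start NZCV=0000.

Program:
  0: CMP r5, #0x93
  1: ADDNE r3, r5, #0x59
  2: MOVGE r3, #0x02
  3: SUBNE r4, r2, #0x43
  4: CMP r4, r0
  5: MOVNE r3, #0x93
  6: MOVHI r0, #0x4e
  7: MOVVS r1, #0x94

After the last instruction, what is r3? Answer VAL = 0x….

0: ✓ CMP  NZCV=1001
1: ✓ ADDNE  r3←0x85
2: ✓ MOVGE  r3←0x02
3: ✓ SUBNE  r4←0x99
4: ✓ CMP  NZCV=0011
5: ✓ MOVNE  r3←0x93
6: ✓ MOVHI  r0←0x4e
7: ✓ MOVVS  r1←0x94

VAL = 0x93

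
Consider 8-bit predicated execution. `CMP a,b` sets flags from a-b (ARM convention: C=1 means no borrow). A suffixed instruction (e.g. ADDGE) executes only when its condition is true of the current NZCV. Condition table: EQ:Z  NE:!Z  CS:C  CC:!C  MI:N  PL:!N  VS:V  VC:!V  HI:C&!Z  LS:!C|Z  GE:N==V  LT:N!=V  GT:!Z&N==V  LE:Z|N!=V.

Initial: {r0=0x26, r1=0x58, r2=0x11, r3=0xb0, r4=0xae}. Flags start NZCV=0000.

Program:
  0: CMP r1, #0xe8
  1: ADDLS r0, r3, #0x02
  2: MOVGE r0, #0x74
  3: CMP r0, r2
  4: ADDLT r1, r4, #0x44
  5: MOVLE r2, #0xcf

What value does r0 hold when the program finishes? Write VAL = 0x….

VAL = 0x74

[0] flags=0000 → (cmp)
[1] flags=0000 LS?T → r0=0xb2
[2] flags=0000 GE?T → r0=0x74
[3] flags=0010 → (cmp)
[4] flags=0010 LT?F → skip
[5] flags=0010 LE?F → skip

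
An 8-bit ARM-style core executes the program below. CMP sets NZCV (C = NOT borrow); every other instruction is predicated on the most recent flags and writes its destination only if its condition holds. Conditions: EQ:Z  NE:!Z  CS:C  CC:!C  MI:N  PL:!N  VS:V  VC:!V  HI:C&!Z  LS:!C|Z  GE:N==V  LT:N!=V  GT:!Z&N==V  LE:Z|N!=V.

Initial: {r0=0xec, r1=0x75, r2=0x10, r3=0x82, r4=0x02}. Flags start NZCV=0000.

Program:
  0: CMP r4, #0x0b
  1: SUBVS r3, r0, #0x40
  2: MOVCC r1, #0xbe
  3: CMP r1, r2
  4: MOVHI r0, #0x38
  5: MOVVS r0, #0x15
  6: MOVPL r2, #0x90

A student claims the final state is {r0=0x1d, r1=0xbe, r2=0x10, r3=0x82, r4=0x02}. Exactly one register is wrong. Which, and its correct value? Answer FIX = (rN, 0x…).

FIX = (r0, 0x38)

0: ✓ CMP  NZCV=1000
1: · SUBVS
2: ✓ MOVCC  r1←0xbe
3: ✓ CMP  NZCV=1010
4: ✓ MOVHI  r0←0x38
5: · MOVVS
6: · MOVPL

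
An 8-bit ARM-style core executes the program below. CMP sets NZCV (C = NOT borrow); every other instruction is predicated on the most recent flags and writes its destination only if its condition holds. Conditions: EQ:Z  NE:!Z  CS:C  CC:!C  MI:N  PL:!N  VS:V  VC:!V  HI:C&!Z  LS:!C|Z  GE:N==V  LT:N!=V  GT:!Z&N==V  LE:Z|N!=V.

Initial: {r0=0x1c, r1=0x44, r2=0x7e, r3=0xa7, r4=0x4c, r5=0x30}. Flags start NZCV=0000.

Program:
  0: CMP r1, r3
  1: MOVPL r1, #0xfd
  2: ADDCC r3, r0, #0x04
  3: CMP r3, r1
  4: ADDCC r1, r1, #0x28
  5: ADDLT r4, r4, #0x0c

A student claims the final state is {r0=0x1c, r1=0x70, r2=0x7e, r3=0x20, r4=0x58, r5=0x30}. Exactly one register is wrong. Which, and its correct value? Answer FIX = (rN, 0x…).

FIX = (r1, 0x6c)

0: ✓ CMP  NZCV=1001
1: · MOVPL
2: ✓ ADDCC  r3←0x20
3: ✓ CMP  NZCV=1000
4: ✓ ADDCC  r1←0x6c
5: ✓ ADDLT  r4←0x58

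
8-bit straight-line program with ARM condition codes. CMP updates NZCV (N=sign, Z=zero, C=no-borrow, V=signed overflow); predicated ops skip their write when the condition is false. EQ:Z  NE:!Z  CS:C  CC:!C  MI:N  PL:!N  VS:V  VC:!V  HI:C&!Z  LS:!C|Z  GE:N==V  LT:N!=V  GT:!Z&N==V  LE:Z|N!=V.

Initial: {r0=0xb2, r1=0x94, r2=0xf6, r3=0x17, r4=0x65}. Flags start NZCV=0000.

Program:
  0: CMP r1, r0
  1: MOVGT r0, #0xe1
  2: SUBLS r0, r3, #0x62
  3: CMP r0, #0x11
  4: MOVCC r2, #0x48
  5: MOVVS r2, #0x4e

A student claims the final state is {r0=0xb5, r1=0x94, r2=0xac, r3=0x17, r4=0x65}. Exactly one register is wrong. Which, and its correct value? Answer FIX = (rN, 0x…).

FIX = (r2, 0xf6)

0: ✓ CMP  NZCV=1000
1: · MOVGT
2: ✓ SUBLS  r0←0xb5
3: ✓ CMP  NZCV=1010
4: · MOVCC
5: · MOVVS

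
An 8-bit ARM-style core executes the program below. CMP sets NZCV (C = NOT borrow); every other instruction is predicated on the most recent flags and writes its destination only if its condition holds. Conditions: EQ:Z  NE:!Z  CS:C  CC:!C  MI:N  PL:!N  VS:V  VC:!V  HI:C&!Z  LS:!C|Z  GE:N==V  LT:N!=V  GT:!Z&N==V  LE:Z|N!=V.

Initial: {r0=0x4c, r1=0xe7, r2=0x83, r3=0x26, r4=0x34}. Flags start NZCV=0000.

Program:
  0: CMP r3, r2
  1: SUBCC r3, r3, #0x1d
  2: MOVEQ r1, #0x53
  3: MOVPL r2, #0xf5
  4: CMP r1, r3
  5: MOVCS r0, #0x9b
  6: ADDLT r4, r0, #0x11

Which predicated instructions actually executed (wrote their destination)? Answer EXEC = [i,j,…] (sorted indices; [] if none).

EXEC = [1,5,6]

[0] flags=1001 → (cmp)
[1] flags=1001 CC?T → r3=0x09
[2] flags=1001 EQ?F → skip
[3] flags=1001 PL?F → skip
[4] flags=1010 → (cmp)
[5] flags=1010 CS?T → r0=0x9b
[6] flags=1010 LT?T → r4=0xac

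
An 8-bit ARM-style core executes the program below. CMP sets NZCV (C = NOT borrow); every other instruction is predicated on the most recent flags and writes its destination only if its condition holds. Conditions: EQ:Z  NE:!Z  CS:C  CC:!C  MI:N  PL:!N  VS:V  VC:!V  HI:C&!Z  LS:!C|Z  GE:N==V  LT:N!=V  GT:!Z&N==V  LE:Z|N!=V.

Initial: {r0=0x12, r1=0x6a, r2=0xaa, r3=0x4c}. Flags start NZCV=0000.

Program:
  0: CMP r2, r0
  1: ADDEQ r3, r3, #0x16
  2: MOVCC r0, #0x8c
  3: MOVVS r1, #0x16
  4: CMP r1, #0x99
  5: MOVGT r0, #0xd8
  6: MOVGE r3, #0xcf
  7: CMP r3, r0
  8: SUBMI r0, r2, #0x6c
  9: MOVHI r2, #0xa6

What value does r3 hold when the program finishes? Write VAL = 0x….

0: ✓ CMP  NZCV=1010
1: · ADDEQ
2: · MOVCC
3: · MOVVS
4: ✓ CMP  NZCV=1001
5: ✓ MOVGT  r0←0xd8
6: ✓ MOVGE  r3←0xcf
7: ✓ CMP  NZCV=1000
8: ✓ SUBMI  r0←0x3e
9: · MOVHI

VAL = 0xcf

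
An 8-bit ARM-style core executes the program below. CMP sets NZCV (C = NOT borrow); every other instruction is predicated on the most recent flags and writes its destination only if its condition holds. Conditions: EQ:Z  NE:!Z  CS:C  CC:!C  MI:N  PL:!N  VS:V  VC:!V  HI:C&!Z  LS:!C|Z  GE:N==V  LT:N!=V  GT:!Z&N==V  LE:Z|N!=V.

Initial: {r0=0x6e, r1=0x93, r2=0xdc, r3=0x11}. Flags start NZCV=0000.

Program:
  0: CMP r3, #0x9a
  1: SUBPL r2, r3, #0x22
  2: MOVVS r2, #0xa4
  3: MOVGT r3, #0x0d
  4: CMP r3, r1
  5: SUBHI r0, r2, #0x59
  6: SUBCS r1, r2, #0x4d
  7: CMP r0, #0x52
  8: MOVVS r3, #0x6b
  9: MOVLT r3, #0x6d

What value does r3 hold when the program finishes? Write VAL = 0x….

0: ✓ CMP  NZCV=0000
1: ✓ SUBPL  r2←0xef
2: · MOVVS
3: ✓ MOVGT  r3←0x0d
4: ✓ CMP  NZCV=0000
5: · SUBHI
6: · SUBCS
7: ✓ CMP  NZCV=0010
8: · MOVVS
9: · MOVLT

VAL = 0x0d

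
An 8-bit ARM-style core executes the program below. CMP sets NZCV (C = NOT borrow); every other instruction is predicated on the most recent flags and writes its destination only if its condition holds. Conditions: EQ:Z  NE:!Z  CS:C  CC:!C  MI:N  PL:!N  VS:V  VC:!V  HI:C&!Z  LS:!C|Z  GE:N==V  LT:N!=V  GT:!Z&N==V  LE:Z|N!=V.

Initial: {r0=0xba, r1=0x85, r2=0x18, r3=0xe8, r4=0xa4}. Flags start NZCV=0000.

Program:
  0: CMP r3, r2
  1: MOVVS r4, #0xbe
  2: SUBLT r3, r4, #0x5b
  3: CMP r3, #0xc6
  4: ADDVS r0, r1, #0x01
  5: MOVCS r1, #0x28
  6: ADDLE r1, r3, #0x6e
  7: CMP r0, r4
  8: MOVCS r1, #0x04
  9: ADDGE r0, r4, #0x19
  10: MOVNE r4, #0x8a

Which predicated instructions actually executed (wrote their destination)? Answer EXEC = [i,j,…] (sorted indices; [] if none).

0: ✓ CMP  NZCV=1010
1: · MOVVS
2: ✓ SUBLT  r3←0x49
3: ✓ CMP  NZCV=1001
4: ✓ ADDVS  r0←0x86
5: · MOVCS
6: · ADDLE
7: ✓ CMP  NZCV=1000
8: · MOVCS
9: · ADDGE
10: ✓ MOVNE  r4←0x8a

EXEC = [2,4,10]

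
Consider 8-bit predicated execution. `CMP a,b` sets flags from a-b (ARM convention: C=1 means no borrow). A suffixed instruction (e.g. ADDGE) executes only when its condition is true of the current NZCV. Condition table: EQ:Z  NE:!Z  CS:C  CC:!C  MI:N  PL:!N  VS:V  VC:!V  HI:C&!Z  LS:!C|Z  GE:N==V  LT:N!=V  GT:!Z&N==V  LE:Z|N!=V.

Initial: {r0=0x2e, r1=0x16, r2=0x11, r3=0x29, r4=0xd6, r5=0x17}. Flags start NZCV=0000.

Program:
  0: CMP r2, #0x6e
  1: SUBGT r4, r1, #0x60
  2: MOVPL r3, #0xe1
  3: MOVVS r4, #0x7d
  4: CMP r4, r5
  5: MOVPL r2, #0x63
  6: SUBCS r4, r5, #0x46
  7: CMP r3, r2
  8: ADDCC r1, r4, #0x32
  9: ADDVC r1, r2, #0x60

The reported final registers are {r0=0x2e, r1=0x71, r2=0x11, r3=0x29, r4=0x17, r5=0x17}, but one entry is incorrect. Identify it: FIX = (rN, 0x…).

0: ✓ CMP  NZCV=1000
1: · SUBGT
2: · MOVPL
3: · MOVVS
4: ✓ CMP  NZCV=1010
5: · MOVPL
6: ✓ SUBCS  r4←0xd1
7: ✓ CMP  NZCV=0010
8: · ADDCC
9: ✓ ADDVC  r1←0x71

FIX = (r4, 0xd1)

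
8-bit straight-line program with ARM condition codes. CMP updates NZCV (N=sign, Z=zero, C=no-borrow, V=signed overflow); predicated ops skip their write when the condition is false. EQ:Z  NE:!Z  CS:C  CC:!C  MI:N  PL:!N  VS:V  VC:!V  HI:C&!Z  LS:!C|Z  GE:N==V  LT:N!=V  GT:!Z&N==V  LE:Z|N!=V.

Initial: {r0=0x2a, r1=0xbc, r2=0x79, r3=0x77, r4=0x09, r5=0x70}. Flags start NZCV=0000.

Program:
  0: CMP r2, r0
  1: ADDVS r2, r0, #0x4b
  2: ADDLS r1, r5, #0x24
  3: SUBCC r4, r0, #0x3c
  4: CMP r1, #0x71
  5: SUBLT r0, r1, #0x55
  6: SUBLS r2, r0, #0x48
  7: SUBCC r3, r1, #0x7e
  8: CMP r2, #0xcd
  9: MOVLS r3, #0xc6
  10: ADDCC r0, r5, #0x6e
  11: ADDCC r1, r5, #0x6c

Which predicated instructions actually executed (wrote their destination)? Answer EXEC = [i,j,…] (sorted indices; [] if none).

[0] flags=0010 → (cmp)
[1] flags=0010 VS?F → skip
[2] flags=0010 LS?F → skip
[3] flags=0010 CC?F → skip
[4] flags=0011 → (cmp)
[5] flags=0011 LT?T → r0=0x67
[6] flags=0011 LS?F → skip
[7] flags=0011 CC?F → skip
[8] flags=1001 → (cmp)
[9] flags=1001 LS?T → r3=0xc6
[10] flags=1001 CC?T → r0=0xde
[11] flags=1001 CC?T → r1=0xdc

EXEC = [5,9,10,11]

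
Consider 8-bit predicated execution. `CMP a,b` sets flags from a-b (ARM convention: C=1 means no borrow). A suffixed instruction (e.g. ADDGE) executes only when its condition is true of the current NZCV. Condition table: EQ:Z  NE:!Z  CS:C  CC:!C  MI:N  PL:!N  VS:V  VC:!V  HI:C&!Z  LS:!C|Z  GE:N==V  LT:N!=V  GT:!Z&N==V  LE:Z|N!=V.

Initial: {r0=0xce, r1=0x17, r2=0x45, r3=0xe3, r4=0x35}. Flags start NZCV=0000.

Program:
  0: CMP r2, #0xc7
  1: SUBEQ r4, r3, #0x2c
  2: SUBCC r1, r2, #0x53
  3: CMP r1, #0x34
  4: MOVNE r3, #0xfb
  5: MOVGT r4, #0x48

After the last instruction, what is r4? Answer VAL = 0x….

[0] flags=0000 → (cmp)
[1] flags=0000 EQ?F → skip
[2] flags=0000 CC?T → r1=0xf2
[3] flags=1010 → (cmp)
[4] flags=1010 NE?T → r3=0xfb
[5] flags=1010 GT?F → skip

VAL = 0x35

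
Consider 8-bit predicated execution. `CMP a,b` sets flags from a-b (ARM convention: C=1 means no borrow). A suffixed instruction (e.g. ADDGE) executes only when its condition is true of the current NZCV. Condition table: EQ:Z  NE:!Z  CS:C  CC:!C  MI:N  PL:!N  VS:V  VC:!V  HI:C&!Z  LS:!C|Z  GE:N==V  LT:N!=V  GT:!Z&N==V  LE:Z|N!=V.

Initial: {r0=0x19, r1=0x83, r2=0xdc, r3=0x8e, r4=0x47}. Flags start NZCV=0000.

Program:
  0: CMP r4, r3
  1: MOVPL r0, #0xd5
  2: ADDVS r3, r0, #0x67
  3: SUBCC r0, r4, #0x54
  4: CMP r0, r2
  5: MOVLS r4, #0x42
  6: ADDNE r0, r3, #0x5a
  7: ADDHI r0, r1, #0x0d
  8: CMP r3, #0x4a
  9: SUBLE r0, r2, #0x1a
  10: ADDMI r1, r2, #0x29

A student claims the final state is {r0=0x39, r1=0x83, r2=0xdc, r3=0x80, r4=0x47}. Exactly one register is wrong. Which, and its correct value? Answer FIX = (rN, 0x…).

[0] flags=1001 → (cmp)
[1] flags=1001 PL?F → skip
[2] flags=1001 VS?T → r3=0x80
[3] flags=1001 CC?T → r0=0xf3
[4] flags=0010 → (cmp)
[5] flags=0010 LS?F → skip
[6] flags=0010 NE?T → r0=0xda
[7] flags=0010 HI?T → r0=0x90
[8] flags=0011 → (cmp)
[9] flags=0011 LE?T → r0=0xc2
[10] flags=0011 MI?F → skip

FIX = (r0, 0xc2)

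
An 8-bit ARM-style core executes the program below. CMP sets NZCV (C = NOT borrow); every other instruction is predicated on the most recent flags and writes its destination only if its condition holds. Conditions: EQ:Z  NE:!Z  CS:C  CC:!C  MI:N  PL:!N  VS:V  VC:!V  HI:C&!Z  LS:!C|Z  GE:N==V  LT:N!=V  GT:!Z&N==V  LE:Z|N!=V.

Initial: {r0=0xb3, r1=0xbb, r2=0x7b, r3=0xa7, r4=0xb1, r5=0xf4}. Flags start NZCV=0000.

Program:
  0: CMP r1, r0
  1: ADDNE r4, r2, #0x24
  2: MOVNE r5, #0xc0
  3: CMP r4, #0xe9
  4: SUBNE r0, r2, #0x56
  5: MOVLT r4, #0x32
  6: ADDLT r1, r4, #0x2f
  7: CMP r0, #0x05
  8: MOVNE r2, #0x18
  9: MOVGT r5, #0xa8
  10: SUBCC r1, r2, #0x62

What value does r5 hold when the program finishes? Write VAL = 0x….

VAL = 0xa8

0: ✓ CMP  NZCV=0010
1: ✓ ADDNE  r4←0x9f
2: ✓ MOVNE  r5←0xc0
3: ✓ CMP  NZCV=1000
4: ✓ SUBNE  r0←0x25
5: ✓ MOVLT  r4←0x32
6: ✓ ADDLT  r1←0x61
7: ✓ CMP  NZCV=0010
8: ✓ MOVNE  r2←0x18
9: ✓ MOVGT  r5←0xa8
10: · SUBCC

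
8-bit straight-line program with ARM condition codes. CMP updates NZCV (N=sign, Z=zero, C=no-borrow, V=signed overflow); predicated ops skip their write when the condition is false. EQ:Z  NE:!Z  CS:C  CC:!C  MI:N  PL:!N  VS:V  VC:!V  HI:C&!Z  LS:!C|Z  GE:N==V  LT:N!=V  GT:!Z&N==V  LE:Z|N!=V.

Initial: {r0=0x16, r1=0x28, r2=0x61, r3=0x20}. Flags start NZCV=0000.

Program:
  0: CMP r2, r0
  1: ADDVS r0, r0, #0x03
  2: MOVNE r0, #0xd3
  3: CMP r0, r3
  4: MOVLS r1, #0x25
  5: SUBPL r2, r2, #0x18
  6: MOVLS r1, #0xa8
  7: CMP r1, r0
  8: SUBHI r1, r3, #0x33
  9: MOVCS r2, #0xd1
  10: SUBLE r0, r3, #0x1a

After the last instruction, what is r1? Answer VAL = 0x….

0: ✓ CMP  NZCV=0010
1: · ADDVS
2: ✓ MOVNE  r0←0xd3
3: ✓ CMP  NZCV=1010
4: · MOVLS
5: · SUBPL
6: · MOVLS
7: ✓ CMP  NZCV=0000
8: · SUBHI
9: · MOVCS
10: · SUBLE

VAL = 0x28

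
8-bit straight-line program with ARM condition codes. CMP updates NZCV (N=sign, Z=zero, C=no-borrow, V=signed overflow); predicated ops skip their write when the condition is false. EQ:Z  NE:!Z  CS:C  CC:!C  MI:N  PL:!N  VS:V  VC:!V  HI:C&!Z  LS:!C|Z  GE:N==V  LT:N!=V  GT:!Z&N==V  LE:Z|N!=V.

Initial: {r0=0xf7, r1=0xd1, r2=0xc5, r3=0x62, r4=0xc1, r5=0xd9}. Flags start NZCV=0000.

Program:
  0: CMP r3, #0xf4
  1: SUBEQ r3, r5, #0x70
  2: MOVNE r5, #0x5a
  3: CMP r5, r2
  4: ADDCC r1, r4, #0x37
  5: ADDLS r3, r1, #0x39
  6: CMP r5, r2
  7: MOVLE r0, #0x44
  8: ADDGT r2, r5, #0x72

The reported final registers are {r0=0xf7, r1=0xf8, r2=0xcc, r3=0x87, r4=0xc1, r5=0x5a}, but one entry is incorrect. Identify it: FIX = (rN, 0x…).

0: ✓ CMP  NZCV=0000
1: · SUBEQ
2: ✓ MOVNE  r5←0x5a
3: ✓ CMP  NZCV=1001
4: ✓ ADDCC  r1←0xf8
5: ✓ ADDLS  r3←0x31
6: ✓ CMP  NZCV=1001
7: · MOVLE
8: ✓ ADDGT  r2←0xcc

FIX = (r3, 0x31)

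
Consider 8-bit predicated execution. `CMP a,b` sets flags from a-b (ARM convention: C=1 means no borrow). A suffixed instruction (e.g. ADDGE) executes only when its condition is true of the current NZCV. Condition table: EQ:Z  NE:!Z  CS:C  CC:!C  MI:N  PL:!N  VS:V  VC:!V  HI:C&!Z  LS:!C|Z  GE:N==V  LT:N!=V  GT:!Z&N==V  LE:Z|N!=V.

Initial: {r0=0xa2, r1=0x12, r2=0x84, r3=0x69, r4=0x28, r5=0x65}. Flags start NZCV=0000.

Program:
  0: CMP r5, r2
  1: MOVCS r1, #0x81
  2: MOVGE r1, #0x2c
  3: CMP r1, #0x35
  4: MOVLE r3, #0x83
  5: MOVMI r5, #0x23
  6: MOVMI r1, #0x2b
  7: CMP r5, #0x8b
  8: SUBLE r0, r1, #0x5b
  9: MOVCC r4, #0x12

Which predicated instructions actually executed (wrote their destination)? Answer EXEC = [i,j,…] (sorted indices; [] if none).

EXEC = [2,4,5,6,9]

[0] flags=1001 → (cmp)
[1] flags=1001 CS?F → skip
[2] flags=1001 GE?T → r1=0x2c
[3] flags=1000 → (cmp)
[4] flags=1000 LE?T → r3=0x83
[5] flags=1000 MI?T → r5=0x23
[6] flags=1000 MI?T → r1=0x2b
[7] flags=1001 → (cmp)
[8] flags=1001 LE?F → skip
[9] flags=1001 CC?T → r4=0x12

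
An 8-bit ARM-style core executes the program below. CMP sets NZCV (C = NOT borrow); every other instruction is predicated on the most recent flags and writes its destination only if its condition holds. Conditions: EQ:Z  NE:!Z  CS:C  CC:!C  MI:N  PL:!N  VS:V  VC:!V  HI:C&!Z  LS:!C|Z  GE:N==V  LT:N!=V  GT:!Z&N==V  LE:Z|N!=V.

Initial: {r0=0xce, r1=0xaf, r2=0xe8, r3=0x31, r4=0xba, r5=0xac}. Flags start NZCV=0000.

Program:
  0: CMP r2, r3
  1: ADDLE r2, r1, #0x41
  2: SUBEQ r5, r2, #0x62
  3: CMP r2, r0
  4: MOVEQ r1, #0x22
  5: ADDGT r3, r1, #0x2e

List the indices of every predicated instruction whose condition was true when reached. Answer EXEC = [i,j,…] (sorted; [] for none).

[0] flags=1010 → (cmp)
[1] flags=1010 LE?T → r2=0xf0
[2] flags=1010 EQ?F → skip
[3] flags=0010 → (cmp)
[4] flags=0010 EQ?F → skip
[5] flags=0010 GT?T → r3=0xdd

EXEC = [1,5]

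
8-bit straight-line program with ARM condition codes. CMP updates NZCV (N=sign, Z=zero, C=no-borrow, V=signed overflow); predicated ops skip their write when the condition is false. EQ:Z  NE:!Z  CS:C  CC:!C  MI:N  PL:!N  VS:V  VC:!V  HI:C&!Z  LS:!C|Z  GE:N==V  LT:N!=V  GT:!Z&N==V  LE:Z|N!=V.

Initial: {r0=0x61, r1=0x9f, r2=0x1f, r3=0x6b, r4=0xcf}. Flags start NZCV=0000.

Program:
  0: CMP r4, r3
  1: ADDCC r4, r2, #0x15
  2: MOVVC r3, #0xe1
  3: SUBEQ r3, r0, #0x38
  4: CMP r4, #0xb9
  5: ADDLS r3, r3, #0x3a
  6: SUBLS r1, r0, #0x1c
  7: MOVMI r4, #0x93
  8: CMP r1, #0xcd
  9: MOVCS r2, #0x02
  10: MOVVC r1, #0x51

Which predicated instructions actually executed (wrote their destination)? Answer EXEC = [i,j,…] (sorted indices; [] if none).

0: ✓ CMP  NZCV=0011
1: · ADDCC
2: · MOVVC
3: · SUBEQ
4: ✓ CMP  NZCV=0010
5: · ADDLS
6: · SUBLS
7: · MOVMI
8: ✓ CMP  NZCV=1000
9: · MOVCS
10: ✓ MOVVC  r1←0x51

EXEC = [10]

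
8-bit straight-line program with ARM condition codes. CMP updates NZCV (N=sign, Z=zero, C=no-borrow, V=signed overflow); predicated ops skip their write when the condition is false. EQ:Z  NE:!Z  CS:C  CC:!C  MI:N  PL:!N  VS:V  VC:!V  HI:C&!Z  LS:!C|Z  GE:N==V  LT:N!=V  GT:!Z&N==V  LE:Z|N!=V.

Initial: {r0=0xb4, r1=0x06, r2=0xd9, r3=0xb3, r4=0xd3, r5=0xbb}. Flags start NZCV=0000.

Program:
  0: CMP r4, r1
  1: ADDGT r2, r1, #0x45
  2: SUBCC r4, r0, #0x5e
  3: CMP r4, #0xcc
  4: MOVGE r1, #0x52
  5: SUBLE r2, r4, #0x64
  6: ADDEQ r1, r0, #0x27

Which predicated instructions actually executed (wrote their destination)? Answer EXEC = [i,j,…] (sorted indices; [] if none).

[0] flags=1010 → (cmp)
[1] flags=1010 GT?F → skip
[2] flags=1010 CC?F → skip
[3] flags=0010 → (cmp)
[4] flags=0010 GE?T → r1=0x52
[5] flags=0010 LE?F → skip
[6] flags=0010 EQ?F → skip

EXEC = [4]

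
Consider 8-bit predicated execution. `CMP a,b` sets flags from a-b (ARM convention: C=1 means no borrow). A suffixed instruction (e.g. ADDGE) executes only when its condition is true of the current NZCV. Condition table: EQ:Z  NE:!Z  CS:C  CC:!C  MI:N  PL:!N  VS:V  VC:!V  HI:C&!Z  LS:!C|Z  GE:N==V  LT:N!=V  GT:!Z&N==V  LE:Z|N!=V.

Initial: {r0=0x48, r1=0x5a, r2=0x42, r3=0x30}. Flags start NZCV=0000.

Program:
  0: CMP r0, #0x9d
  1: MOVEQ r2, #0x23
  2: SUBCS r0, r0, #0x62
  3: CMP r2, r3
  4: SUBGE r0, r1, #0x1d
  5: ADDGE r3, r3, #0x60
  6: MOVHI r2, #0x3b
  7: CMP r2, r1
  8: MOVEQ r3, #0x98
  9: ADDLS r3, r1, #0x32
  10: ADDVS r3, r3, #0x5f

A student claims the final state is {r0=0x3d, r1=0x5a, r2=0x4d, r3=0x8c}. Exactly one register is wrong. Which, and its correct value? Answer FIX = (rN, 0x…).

FIX = (r2, 0x3b)

0: ✓ CMP  NZCV=1001
1: · MOVEQ
2: · SUBCS
3: ✓ CMP  NZCV=0010
4: ✓ SUBGE  r0←0x3d
5: ✓ ADDGE  r3←0x90
6: ✓ MOVHI  r2←0x3b
7: ✓ CMP  NZCV=1000
8: · MOVEQ
9: ✓ ADDLS  r3←0x8c
10: · ADDVS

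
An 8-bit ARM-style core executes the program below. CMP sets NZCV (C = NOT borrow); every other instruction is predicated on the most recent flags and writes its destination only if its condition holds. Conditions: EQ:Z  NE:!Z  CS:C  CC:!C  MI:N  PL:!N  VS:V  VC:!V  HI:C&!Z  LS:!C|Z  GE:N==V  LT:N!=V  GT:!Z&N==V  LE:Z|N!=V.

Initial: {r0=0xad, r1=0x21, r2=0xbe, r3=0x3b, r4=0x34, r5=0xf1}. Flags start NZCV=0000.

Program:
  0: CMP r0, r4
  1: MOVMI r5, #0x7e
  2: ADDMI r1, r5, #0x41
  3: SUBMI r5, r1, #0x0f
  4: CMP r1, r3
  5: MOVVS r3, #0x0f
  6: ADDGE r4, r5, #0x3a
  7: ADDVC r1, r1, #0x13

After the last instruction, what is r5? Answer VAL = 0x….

[0] flags=0011 → (cmp)
[1] flags=0011 MI?F → skip
[2] flags=0011 MI?F → skip
[3] flags=0011 MI?F → skip
[4] flags=1000 → (cmp)
[5] flags=1000 VS?F → skip
[6] flags=1000 GE?F → skip
[7] flags=1000 VC?T → r1=0x34

VAL = 0xf1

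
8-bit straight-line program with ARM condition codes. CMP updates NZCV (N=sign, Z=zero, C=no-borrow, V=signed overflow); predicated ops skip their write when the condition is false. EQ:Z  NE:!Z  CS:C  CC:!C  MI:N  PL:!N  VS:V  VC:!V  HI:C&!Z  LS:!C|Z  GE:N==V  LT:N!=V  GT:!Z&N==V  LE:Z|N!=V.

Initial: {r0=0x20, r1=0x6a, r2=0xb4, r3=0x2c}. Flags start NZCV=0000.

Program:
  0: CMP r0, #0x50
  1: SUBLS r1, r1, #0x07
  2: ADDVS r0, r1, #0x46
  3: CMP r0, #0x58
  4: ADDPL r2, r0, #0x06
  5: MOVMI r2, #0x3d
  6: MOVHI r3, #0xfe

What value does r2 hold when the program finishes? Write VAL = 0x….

0: ✓ CMP  NZCV=1000
1: ✓ SUBLS  r1←0x63
2: · ADDVS
3: ✓ CMP  NZCV=1000
4: · ADDPL
5: ✓ MOVMI  r2←0x3d
6: · MOVHI

VAL = 0x3d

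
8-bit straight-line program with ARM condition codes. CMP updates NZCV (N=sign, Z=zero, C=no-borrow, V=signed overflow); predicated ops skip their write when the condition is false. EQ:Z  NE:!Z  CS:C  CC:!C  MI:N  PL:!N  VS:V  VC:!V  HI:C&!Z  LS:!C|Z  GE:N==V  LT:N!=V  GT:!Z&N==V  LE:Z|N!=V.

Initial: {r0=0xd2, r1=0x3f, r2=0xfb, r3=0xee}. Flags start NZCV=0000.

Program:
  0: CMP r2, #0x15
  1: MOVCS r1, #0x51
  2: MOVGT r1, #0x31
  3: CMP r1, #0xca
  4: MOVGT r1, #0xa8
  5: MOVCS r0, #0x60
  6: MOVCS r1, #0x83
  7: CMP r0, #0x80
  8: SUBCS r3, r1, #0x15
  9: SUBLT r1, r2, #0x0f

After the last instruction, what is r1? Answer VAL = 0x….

[0] flags=1010 → (cmp)
[1] flags=1010 CS?T → r1=0x51
[2] flags=1010 GT?F → skip
[3] flags=1001 → (cmp)
[4] flags=1001 GT?T → r1=0xa8
[5] flags=1001 CS?F → skip
[6] flags=1001 CS?F → skip
[7] flags=0010 → (cmp)
[8] flags=0010 CS?T → r3=0x93
[9] flags=0010 LT?F → skip

VAL = 0xa8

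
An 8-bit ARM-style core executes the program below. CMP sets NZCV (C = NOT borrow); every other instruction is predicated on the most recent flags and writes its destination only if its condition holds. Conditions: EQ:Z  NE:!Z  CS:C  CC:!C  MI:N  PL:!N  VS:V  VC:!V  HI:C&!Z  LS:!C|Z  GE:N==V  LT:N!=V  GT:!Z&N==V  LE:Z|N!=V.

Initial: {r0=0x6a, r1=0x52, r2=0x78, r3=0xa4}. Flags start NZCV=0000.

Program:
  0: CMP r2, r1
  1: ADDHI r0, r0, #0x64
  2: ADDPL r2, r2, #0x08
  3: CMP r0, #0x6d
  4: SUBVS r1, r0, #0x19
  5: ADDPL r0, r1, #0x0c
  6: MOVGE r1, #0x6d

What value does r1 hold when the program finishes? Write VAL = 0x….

0: ✓ CMP  NZCV=0010
1: ✓ ADDHI  r0←0xce
2: ✓ ADDPL  r2←0x80
3: ✓ CMP  NZCV=0011
4: ✓ SUBVS  r1←0xb5
5: ✓ ADDPL  r0←0xc1
6: · MOVGE

VAL = 0xb5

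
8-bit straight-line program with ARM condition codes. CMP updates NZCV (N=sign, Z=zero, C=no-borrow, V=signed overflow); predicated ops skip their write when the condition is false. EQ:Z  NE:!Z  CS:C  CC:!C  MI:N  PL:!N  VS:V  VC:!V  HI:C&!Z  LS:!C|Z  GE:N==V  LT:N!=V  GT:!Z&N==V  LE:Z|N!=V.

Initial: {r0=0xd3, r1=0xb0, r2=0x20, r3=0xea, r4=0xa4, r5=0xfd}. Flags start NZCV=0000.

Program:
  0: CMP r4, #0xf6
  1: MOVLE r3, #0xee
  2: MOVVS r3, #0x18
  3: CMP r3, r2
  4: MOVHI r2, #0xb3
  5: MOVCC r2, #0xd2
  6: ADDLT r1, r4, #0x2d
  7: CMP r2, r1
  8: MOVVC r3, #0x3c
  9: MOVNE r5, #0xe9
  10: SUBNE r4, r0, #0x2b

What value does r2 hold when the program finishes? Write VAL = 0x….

VAL = 0xb3

0: ✓ CMP  NZCV=1000
1: ✓ MOVLE  r3←0xee
2: · MOVVS
3: ✓ CMP  NZCV=1010
4: ✓ MOVHI  r2←0xb3
5: · MOVCC
6: ✓ ADDLT  r1←0xd1
7: ✓ CMP  NZCV=1000
8: ✓ MOVVC  r3←0x3c
9: ✓ MOVNE  r5←0xe9
10: ✓ SUBNE  r4←0xa8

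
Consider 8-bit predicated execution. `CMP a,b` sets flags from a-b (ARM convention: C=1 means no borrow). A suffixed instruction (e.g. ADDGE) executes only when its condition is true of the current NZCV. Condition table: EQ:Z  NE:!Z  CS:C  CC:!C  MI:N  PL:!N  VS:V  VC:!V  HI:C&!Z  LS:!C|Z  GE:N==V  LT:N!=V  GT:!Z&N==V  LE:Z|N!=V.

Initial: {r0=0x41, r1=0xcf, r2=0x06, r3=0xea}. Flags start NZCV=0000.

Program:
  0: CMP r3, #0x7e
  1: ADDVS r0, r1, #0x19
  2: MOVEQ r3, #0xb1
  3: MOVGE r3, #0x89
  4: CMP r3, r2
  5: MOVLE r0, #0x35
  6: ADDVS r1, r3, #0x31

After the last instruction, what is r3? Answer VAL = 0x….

VAL = 0xea

0: ✓ CMP  NZCV=0011
1: ✓ ADDVS  r0←0xe8
2: · MOVEQ
3: · MOVGE
4: ✓ CMP  NZCV=1010
5: ✓ MOVLE  r0←0x35
6: · ADDVS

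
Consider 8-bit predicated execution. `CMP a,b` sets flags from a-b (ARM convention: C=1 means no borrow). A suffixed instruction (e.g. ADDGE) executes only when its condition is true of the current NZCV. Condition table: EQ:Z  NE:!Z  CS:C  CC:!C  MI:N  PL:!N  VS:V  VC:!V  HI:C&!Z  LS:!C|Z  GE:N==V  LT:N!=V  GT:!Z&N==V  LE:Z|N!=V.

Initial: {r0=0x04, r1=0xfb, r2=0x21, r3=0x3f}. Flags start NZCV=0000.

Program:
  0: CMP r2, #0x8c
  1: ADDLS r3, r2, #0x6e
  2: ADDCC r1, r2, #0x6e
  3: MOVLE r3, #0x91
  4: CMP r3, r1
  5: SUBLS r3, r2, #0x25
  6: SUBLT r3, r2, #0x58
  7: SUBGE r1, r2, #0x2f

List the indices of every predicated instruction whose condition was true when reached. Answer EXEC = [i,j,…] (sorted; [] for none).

[0] flags=1001 → (cmp)
[1] flags=1001 LS?T → r3=0x8f
[2] flags=1001 CC?T → r1=0x8f
[3] flags=1001 LE?F → skip
[4] flags=0110 → (cmp)
[5] flags=0110 LS?T → r3=0xfc
[6] flags=0110 LT?F → skip
[7] flags=0110 GE?T → r1=0xf2

EXEC = [1,2,5,7]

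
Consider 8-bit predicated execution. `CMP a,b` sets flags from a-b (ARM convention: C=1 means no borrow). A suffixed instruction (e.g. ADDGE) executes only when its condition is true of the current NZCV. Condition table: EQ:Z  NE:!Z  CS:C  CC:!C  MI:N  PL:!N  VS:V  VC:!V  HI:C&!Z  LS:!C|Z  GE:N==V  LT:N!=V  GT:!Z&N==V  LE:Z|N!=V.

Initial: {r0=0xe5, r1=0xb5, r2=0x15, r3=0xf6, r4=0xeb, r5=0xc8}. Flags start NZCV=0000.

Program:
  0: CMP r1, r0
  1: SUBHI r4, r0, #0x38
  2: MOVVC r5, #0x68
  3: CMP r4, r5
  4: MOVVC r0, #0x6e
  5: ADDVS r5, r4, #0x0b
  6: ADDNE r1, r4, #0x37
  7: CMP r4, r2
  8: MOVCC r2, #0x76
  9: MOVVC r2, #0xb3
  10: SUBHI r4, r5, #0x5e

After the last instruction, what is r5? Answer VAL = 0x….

[0] flags=1000 → (cmp)
[1] flags=1000 HI?F → skip
[2] flags=1000 VC?T → r5=0x68
[3] flags=1010 → (cmp)
[4] flags=1010 VC?T → r0=0x6e
[5] flags=1010 VS?F → skip
[6] flags=1010 NE?T → r1=0x22
[7] flags=1010 → (cmp)
[8] flags=1010 CC?F → skip
[9] flags=1010 VC?T → r2=0xb3
[10] flags=1010 HI?T → r4=0x0a

VAL = 0x68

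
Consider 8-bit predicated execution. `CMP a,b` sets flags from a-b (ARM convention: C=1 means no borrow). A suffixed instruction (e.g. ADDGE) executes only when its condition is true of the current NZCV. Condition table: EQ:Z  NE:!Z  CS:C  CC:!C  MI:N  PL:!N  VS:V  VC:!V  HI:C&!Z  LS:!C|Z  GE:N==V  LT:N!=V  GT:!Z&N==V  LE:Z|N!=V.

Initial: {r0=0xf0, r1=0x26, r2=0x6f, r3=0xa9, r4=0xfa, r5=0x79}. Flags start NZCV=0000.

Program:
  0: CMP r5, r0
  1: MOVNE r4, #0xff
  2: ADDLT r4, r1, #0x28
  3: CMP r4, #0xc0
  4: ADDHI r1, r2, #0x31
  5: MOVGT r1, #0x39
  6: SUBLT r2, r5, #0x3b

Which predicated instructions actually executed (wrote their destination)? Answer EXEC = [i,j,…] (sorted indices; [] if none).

0: ✓ CMP  NZCV=1001
1: ✓ MOVNE  r4←0xff
2: · ADDLT
3: ✓ CMP  NZCV=0010
4: ✓ ADDHI  r1←0xa0
5: ✓ MOVGT  r1←0x39
6: · SUBLT

EXEC = [1,4,5]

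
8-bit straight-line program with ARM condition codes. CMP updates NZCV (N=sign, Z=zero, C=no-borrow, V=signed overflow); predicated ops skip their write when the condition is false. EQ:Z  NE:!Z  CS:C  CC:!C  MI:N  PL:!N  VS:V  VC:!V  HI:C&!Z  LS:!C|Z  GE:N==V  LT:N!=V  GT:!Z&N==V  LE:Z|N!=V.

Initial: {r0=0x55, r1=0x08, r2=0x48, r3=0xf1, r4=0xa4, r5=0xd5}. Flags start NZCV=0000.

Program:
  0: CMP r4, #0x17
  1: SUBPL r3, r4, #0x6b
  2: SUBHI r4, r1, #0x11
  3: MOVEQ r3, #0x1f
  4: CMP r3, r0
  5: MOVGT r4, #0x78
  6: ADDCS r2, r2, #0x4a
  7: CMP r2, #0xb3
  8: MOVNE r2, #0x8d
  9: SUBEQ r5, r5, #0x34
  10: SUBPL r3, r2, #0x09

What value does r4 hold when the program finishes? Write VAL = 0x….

VAL = 0xf7

0: ✓ CMP  NZCV=1010
1: · SUBPL
2: ✓ SUBHI  r4←0xf7
3: · MOVEQ
4: ✓ CMP  NZCV=1010
5: · MOVGT
6: ✓ ADDCS  r2←0x92
7: ✓ CMP  NZCV=1000
8: ✓ MOVNE  r2←0x8d
9: · SUBEQ
10: · SUBPL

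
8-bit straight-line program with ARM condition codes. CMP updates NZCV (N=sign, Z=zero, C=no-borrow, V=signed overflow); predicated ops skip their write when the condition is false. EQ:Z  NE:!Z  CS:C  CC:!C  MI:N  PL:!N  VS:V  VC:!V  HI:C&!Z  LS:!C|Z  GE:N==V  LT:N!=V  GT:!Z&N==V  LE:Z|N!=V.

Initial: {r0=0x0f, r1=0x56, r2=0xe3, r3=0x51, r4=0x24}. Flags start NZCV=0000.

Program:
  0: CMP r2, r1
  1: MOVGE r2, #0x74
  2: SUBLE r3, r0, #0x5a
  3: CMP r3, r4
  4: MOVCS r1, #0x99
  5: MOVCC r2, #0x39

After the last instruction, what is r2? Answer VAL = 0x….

VAL = 0xe3

0: ✓ CMP  NZCV=1010
1: · MOVGE
2: ✓ SUBLE  r3←0xb5
3: ✓ CMP  NZCV=1010
4: ✓ MOVCS  r1←0x99
5: · MOVCC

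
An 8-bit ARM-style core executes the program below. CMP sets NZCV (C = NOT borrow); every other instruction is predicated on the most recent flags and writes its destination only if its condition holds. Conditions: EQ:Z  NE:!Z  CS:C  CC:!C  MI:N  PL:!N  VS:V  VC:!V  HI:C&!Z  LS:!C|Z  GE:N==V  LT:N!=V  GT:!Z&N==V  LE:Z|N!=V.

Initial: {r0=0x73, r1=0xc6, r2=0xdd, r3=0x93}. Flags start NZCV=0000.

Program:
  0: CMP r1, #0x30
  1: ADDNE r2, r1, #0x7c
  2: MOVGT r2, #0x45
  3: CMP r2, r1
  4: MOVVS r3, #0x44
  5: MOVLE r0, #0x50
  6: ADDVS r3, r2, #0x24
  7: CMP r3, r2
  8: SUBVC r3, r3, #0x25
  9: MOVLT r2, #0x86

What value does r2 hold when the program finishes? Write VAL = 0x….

VAL = 0x86

[0] flags=1010 → (cmp)
[1] flags=1010 NE?T → r2=0x42
[2] flags=1010 GT?F → skip
[3] flags=0000 → (cmp)
[4] flags=0000 VS?F → skip
[5] flags=0000 LE?F → skip
[6] flags=0000 VS?F → skip
[7] flags=0011 → (cmp)
[8] flags=0011 VC?F → skip
[9] flags=0011 LT?T → r2=0x86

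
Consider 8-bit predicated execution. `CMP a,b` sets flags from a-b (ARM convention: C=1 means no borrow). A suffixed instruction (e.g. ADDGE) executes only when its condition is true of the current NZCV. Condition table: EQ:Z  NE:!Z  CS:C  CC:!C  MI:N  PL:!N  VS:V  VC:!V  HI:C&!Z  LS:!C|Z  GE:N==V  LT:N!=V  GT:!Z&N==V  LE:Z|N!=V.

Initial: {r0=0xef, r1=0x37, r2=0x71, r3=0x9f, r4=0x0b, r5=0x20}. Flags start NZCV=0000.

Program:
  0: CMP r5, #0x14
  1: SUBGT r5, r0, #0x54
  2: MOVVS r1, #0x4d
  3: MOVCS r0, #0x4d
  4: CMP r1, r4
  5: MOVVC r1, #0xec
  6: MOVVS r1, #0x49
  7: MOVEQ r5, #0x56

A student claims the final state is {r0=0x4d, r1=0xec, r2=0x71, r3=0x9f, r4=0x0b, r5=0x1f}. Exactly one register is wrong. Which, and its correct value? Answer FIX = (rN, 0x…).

FIX = (r5, 0x9b)

[0] flags=0010 → (cmp)
[1] flags=0010 GT?T → r5=0x9b
[2] flags=0010 VS?F → skip
[3] flags=0010 CS?T → r0=0x4d
[4] flags=0010 → (cmp)
[5] flags=0010 VC?T → r1=0xec
[6] flags=0010 VS?F → skip
[7] flags=0010 EQ?F → skip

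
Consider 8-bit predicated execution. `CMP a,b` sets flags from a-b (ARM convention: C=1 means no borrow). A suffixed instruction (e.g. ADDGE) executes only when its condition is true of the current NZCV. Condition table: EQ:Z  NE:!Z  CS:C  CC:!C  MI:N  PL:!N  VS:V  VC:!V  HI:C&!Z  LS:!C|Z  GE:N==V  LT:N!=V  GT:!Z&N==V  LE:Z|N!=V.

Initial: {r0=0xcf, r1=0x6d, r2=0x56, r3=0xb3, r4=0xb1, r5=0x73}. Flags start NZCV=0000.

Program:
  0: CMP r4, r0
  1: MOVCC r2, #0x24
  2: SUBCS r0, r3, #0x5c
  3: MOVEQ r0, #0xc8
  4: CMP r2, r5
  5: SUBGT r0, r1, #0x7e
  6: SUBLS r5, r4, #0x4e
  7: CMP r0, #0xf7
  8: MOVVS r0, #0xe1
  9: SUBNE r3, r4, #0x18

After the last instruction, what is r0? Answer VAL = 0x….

0: ✓ CMP  NZCV=1000
1: ✓ MOVCC  r2←0x24
2: · SUBCS
3: · MOVEQ
4: ✓ CMP  NZCV=1000
5: · SUBGT
6: ✓ SUBLS  r5←0x63
7: ✓ CMP  NZCV=1000
8: · MOVVS
9: ✓ SUBNE  r3←0x99

VAL = 0xcf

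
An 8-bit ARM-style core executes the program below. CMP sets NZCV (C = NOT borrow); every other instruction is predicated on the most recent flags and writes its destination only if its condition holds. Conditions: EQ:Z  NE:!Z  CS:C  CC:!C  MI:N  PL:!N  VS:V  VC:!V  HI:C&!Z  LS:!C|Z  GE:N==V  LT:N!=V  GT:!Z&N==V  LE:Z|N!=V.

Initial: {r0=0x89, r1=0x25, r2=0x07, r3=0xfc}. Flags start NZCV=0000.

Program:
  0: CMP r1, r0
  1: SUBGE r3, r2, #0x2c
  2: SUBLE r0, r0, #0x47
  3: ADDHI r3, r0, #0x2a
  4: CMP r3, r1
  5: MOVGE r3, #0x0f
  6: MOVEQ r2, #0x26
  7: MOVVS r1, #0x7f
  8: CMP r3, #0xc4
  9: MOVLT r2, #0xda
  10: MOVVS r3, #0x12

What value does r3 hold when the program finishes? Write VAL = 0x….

0: ✓ CMP  NZCV=1001
1: ✓ SUBGE  r3←0xdb
2: · SUBLE
3: · ADDHI
4: ✓ CMP  NZCV=1010
5: · MOVGE
6: · MOVEQ
7: · MOVVS
8: ✓ CMP  NZCV=0010
9: · MOVLT
10: · MOVVS

VAL = 0xdb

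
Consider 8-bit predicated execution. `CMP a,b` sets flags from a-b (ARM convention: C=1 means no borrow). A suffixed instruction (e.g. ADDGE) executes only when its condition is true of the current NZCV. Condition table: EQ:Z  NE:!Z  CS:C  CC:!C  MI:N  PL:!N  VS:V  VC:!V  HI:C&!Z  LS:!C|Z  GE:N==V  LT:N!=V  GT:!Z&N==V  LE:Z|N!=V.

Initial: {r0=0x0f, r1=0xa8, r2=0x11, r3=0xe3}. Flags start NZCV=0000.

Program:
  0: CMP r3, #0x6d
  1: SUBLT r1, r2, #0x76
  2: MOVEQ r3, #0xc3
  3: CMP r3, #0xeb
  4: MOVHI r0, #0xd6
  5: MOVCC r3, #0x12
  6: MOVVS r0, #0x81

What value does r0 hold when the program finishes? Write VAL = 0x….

0: ✓ CMP  NZCV=0011
1: ✓ SUBLT  r1←0x9b
2: · MOVEQ
3: ✓ CMP  NZCV=1000
4: · MOVHI
5: ✓ MOVCC  r3←0x12
6: · MOVVS

VAL = 0x0f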